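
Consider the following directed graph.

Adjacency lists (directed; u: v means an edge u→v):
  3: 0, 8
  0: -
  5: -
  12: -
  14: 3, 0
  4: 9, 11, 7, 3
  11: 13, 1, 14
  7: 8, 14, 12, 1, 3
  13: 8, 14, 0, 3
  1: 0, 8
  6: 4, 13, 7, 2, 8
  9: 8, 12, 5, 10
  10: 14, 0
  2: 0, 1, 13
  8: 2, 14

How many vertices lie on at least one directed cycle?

A vertex is on a directed cycle iff it belongs to a strongly connected component of size ≥ 2 (or has a self-loop).
The vertices on cycles are {1, 2, 3, 8, 13, 14} — 6 in total.

6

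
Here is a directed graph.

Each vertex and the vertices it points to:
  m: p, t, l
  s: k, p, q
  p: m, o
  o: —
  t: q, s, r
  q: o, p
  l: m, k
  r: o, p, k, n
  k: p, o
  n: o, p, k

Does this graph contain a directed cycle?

Yes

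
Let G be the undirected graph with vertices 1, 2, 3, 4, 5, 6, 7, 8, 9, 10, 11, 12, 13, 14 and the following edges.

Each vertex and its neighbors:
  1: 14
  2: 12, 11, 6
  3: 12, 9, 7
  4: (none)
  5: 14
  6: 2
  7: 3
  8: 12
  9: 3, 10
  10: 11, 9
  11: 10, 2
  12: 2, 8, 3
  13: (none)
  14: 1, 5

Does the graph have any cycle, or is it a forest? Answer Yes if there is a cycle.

DFS, tracking each vertex's parent; an edge to a visited non-parent vertex closes a cycle.
Start from 3:
visit 3 (parent –)
  visit 12 (parent 3)
    visit 2 (parent 12)
      2–12: parent, skip
      visit 11 (parent 2)
        visit 10 (parent 11)
          10–11: parent, skip
          visit 9 (parent 10)
            9–3: 3 visited and ≠ parent → cycle
Cycle: 3 – 12 – 2 – 11 – 10 – 9 – 3.

Yes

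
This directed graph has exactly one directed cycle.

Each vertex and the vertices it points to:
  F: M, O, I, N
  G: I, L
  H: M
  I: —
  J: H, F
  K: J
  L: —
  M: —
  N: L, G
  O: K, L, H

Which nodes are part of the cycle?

DFS with gray/black marking from J:
J gray
  H gray
    M gray
    M black
  H black
  F gray
    F→M: M black — skip
    O gray
      K gray
        K→J: J is gray → back edge
Back edge closes the cycle J → F → O → K → J; its vertices are {F, J, K, O}.

F, J, K, O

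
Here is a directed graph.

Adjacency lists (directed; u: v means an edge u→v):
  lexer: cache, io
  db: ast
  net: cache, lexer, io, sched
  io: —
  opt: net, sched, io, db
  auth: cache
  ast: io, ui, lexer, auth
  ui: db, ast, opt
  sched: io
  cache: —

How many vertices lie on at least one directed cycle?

4

A vertex is on a directed cycle iff it belongs to a strongly connected component of size ≥ 2 (or has a self-loop).
The vertices on cycles are {db, ui, ast, opt} — 4 in total.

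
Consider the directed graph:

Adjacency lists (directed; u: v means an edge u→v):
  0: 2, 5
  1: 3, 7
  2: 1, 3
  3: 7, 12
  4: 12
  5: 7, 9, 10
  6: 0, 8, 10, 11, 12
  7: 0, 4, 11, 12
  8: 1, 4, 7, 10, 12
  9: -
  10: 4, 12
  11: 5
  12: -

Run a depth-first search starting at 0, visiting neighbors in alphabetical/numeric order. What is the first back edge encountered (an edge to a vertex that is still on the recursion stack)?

DFS from 0 (visiting neighbors in alphabetical/numeric order); mark gray on enter, black on exit:
0 gray
  2 gray
    1 gray
      3 gray
        7 gray
          7→0: 0 is gray → back edge
First back edge: 7 → 0.

7->0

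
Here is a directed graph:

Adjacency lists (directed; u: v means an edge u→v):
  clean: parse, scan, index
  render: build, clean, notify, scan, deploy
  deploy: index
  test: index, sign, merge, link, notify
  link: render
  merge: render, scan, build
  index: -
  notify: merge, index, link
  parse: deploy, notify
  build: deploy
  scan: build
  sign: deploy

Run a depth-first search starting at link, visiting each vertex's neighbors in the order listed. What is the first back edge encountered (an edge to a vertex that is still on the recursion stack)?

DFS from link (visiting each vertex's neighbors in the order listed); mark gray on enter, black on exit:
link gray
  render gray
    build gray
      deploy gray
        index gray
        index black
      deploy black
    build black
    clean gray
      parse gray
        parse→deploy: deploy black — skip
        notify gray
          merge gray
            merge→render: render is gray → back edge
First back edge: merge → render.

merge->render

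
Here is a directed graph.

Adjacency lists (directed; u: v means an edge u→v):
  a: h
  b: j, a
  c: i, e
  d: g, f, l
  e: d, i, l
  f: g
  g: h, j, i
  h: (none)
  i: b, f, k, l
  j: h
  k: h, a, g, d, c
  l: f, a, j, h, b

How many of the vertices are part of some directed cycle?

A vertex is on a directed cycle iff it belongs to a strongly connected component of size ≥ 2 (or has a self-loop).
The vertices on cycles are {c, d, e, f, g, i, k, l} — 8 in total.

8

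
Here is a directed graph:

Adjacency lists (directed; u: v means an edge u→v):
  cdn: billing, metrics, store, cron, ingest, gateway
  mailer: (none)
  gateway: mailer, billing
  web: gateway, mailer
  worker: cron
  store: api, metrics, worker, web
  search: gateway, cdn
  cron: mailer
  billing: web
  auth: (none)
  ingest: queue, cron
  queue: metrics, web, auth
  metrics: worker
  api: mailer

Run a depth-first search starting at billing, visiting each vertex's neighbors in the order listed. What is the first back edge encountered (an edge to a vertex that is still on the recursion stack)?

gateway->billing

DFS from billing (visiting each vertex's neighbors in the order listed); mark gray on enter, black on exit:
billing gray
  web gray
    gateway gray
      mailer gray
      mailer black
      gateway→billing: billing is gray → back edge
First back edge: gateway → billing.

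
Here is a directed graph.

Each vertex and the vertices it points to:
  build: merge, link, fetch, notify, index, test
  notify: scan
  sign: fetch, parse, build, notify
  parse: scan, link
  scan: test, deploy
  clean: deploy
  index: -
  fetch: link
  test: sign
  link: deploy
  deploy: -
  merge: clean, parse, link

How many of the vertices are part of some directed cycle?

7

A vertex is on a directed cycle iff it belongs to a strongly connected component of size ≥ 2 (or has a self-loop).
The vertices on cycles are {scan, sign, test, build, merge, parse, notify} — 7 in total.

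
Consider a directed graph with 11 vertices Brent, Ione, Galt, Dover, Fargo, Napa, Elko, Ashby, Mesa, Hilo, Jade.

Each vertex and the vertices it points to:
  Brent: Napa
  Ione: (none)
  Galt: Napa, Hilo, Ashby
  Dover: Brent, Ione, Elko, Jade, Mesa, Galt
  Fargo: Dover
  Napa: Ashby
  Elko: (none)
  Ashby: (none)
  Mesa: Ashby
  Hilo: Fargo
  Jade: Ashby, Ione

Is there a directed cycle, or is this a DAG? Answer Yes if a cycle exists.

DFS with white/gray/black marking, starting from Napa:
Napa gray
  Ashby gray
  Ashby black
Napa black
Brent gray
  Brent→Napa: Napa black — skip
Brent black
Ione gray
Ione black
Galt gray
  Galt→Napa: Napa black — skip
  Hilo gray
    Fargo gray
      Dover gray
        Dover→Brent: Brent black — skip
        Dover→Ione: Ione black — skip
        Elko gray
        Elko black
        Jade gray
          Jade→Ashby: Ashby black — skip
          Jade→Ione: Ione black — skip
        Jade black
        Mesa gray
          Mesa→Ashby: Ashby black — skip
        Mesa black
        Dover→Galt: Galt is gray → back edge
Back edge found, so a cycle exists: Galt → Hilo → Fargo → Dover → Galt.

Yes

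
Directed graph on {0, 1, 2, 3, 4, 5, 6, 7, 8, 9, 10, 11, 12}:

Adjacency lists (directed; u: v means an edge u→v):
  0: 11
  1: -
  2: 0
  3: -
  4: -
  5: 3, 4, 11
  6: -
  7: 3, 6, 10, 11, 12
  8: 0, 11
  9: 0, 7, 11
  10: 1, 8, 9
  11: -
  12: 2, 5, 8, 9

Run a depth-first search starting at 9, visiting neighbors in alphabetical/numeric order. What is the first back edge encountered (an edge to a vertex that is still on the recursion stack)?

10->9

DFS from 9 (visiting neighbors in alphabetical/numeric order); mark gray on enter, black on exit:
9 gray
  0 gray
    11 gray
    11 black
  0 black
  7 gray
    3 gray
    3 black
    6 gray
    6 black
    10 gray
      1 gray
      1 black
      8 gray
        8→0: 0 black — skip
        8→11: 11 black — skip
      8 black
      10→9: 9 is gray → back edge
First back edge: 10 → 9.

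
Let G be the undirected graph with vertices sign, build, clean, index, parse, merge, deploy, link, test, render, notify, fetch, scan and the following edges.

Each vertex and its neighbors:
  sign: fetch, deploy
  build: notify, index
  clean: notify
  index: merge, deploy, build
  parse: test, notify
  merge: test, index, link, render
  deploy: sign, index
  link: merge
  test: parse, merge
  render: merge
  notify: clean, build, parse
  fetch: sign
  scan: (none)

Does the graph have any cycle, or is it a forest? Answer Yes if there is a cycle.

DFS, tracking each vertex's parent; an edge to a visited non-parent vertex closes a cycle.
Start from clean:
visit clean (parent –)
  visit notify (parent clean)
    notify–clean: parent, skip
    visit build (parent notify)
      build–notify: parent, skip
      visit index (parent build)
        visit merge (parent index)
          visit test (parent merge)
            visit parse (parent test)
              parse–test: parent, skip
              parse–notify: notify visited and ≠ parent → cycle
Cycle: notify – build – index – merge – test – parse – notify.

Yes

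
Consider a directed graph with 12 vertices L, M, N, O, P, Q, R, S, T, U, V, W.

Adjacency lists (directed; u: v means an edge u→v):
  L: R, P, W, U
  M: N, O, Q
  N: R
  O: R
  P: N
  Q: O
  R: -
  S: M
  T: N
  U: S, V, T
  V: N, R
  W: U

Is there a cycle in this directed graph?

No

DFS with white/gray/black marking, starting from W:
W gray
  U gray
    S gray
      M gray
        N gray
          R gray
          R black
        N black
        O gray
          O→R: R black — skip
        O black
        Q gray
          Q→O: O black — skip
        Q black
      M black
    S black
    V gray
      V→N: N black — skip
      V→R: R black — skip
    V black
    T gray
      T→N: N black — skip
    T black
  U black
W black
L gray
  L→R: R black — skip
  P gray
    P→N: N black — skip
  P black
  L→W: W black — skip
  L→U: U black — skip
L black
Every edge goes to a white or black vertex — no back edge, so the graph is acyclic.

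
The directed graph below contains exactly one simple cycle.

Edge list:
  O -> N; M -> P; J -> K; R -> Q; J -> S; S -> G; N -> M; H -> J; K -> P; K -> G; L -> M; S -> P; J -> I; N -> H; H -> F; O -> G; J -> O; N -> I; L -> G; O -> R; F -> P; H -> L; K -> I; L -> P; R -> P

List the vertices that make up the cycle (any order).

H, J, N, O

DFS with gray/black marking from O:
O gray
  G gray
  G black
  R gray
    Q gray
    Q black
    P gray
    P black
  R black
  N gray
    M gray
      M→P: P black — skip
    M black
    I gray
    I black
    H gray
      F gray
        F→P: P black — skip
      F black
      L gray
        L→M: M black — skip
        L→P: P black — skip
        L→G: G black — skip
      L black
      J gray
        K gray
          K→P: P black — skip
          K→I: I black — skip
          K→G: G black — skip
        K black
        S gray
          S→G: G black — skip
          S→P: P black — skip
        S black
        J→I: I black — skip
        J→O: O is gray → back edge
Back edge closes the cycle O → N → H → J → O; its vertices are {H, J, N, O}.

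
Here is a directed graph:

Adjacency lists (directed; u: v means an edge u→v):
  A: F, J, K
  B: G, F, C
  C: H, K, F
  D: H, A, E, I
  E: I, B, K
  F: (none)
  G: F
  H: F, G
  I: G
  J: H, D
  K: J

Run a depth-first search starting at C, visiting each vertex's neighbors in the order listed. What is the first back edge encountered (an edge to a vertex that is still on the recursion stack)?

A→J

DFS from C (visiting each vertex's neighbors in the order listed); mark gray on enter, black on exit:
C gray
  H gray
    F gray
    F black
    G gray
      G→F: F black — skip
    G black
  H black
  K gray
    J gray
      J→H: H black — skip
      D gray
        D→H: H black — skip
        A gray
          A→F: F black — skip
          A→J: J is gray → back edge
First back edge: A → J.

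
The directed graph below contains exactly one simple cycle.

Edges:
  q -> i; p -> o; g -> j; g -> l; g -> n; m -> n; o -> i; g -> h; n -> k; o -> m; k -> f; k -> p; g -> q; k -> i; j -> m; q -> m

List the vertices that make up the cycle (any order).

DFS with gray/black marking from n:
n gray
  k gray
    i gray
    i black
    p gray
      o gray
        m gray
          m→n: n is gray → back edge
Back edge closes the cycle n → k → p → o → m → n; its vertices are {k, m, n, o, p}.

k, m, n, o, p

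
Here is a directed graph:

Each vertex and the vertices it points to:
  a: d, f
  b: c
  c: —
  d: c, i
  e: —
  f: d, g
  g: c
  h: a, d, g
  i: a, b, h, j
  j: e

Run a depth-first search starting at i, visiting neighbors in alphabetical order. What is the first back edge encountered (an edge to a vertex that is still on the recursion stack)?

d->i

DFS from i (visiting neighbors in alphabetical order); mark gray on enter, black on exit:
i gray
  a gray
    d gray
      c gray
      c black
      d→i: i is gray → back edge
First back edge: d → i.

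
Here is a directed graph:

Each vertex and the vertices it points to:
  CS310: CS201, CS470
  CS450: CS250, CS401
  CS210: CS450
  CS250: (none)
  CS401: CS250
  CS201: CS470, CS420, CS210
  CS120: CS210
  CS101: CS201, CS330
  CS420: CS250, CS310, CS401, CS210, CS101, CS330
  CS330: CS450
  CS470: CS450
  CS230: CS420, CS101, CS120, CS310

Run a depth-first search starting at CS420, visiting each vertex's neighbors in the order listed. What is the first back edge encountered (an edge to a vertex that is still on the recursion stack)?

CS201->CS420

DFS from CS420 (visiting each vertex's neighbors in the order listed); mark gray on enter, black on exit:
CS420 gray
  CS250 gray
  CS250 black
  CS310 gray
    CS201 gray
      CS470 gray
        CS450 gray
          CS450→CS250: CS250 black — skip
          CS401 gray
            CS401→CS250: CS250 black — skip
          CS401 black
        CS450 black
      CS470 black
      CS201→CS420: CS420 is gray → back edge
First back edge: CS201 → CS420.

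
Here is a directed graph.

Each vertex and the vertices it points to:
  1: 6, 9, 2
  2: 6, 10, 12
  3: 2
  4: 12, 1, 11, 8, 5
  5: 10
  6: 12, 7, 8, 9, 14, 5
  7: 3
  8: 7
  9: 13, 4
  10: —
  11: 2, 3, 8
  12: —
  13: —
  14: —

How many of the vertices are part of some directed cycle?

A vertex is on a directed cycle iff it belongs to a strongly connected component of size ≥ 2 (or has a self-loop).
The vertices on cycles are {1, 2, 3, 4, 6, 7, 8, 9, 11} — 9 in total.

9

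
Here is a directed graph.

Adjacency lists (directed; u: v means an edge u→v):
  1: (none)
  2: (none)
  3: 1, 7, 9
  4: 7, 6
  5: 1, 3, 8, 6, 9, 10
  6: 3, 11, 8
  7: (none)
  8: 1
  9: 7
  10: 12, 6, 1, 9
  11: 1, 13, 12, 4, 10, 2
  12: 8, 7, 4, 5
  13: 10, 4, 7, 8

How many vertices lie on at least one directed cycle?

7

A vertex is on a directed cycle iff it belongs to a strongly connected component of size ≥ 2 (or has a self-loop).
The vertices on cycles are {4, 5, 6, 10, 11, 12, 13} — 7 in total.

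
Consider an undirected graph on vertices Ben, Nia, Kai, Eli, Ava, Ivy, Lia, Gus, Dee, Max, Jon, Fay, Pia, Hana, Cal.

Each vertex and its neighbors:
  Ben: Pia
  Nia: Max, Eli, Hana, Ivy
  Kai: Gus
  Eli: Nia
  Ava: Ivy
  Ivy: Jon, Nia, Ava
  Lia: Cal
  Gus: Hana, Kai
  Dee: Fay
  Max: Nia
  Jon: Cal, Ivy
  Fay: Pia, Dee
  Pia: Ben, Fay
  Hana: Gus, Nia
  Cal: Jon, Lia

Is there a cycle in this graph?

DFS, tracking each vertex's parent; an edge to a visited non-parent vertex closes a cycle.
Start from Hana:
visit Hana (parent –)
  visit Gus (parent Hana)
    Gus–Hana: parent, skip
    visit Kai (parent Gus)
      Kai–Gus: parent, skip
  visit Nia (parent Hana)
    visit Max (parent Nia)
      Max–Nia: parent, skip
    visit Eli (parent Nia)
      Eli–Nia: parent, skip
    Nia–Hana: parent, skip
    visit Ivy (parent Nia)
      visit Jon (parent Ivy)
        visit Cal (parent Jon)
          Cal–Jon: parent, skip
          visit Lia (parent Cal)
            Lia–Cal: parent, skip
        Jon–Ivy: parent, skip
      Ivy–Nia: parent, skip
      visit Ava (parent Ivy)
        Ava–Ivy: parent, skip
visit Ben (parent –)
  visit Pia (parent Ben)
    Pia–Ben: parent, skip
    visit Fay (parent Pia)
      Fay–Pia: parent, skip
      visit Dee (parent Fay)
        Dee–Fay: parent, skip
No non-parent visited neighbor found — the graph is a forest.

No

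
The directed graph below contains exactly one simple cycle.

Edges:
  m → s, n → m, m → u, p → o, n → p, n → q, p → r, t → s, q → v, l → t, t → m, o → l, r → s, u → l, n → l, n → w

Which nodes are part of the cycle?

l, m, t, u

DFS with gray/black marking from m:
m gray
  s gray
  s black
  u gray
    l gray
      t gray
        t→s: s black — skip
        t→m: m is gray → back edge
Back edge closes the cycle m → u → l → t → m; its vertices are {l, m, t, u}.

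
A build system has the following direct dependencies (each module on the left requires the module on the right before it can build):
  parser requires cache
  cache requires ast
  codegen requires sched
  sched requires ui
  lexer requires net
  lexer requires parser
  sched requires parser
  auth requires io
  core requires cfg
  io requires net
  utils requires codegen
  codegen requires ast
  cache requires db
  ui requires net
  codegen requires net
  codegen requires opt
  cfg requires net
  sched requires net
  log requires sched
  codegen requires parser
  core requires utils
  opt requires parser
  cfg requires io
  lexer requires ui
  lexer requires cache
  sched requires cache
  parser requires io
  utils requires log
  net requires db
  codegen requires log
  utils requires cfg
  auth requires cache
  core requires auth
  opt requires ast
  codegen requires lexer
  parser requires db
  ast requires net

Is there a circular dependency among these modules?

No

DFS with white/gray/black marking, starting from cache:
cache gray
  ast gray
    net gray
      db gray
      db black
    net black
  ast black
  cache→db: db black — skip
cache black
lexer gray
  parser gray
    parser→db: db black — skip
    io gray
      io→net: net black — skip
    io black
    parser→cache: cache black — skip
  parser black
  lexer→net: net black — skip
  ui gray
    ui→net: net black — skip
  ui black
  lexer→cache: cache black — skip
lexer black
core gray
  cfg gray
    cfg→io: io black — skip
    cfg→net: net black — skip
  cfg black
  auth gray
    auth→io: io black — skip
    auth→cache: cache black — skip
  auth black
  utils gray
    log gray
      sched gray
        sched→net: net black — skip
        sched→parser: parser black — skip
        sched→ui: ui black — skip
        sched→cache: cache black — skip
      sched black
    log black
    utils→cfg: cfg black — skip
    codegen gray
      codegen→parser: parser black — skip
      codegen→lexer: lexer black — skip
      opt gray
        opt→parser: parser black — skip
        opt→ast: ast black — skip
      opt black
      codegen→sched: sched black — skip
      codegen→log: log black — skip
      codegen→ast: ast black — skip
      codegen→net: net black — skip
    codegen black
  utils black
core black
Every edge goes to a white or black vertex — no back edge, so the graph is acyclic.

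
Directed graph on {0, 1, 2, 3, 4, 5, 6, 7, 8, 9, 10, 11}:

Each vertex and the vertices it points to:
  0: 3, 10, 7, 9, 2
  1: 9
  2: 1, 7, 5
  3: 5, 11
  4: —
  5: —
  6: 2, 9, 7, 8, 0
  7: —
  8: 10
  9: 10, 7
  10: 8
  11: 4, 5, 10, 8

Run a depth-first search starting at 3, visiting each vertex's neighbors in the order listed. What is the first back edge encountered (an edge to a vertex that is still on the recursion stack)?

DFS from 3 (visiting each vertex's neighbors in the order listed); mark gray on enter, black on exit:
3 gray
  5 gray
  5 black
  11 gray
    4 gray
    4 black
    11→5: 5 black — skip
    10 gray
      8 gray
        8→10: 10 is gray → back edge
First back edge: 8 → 10.

8->10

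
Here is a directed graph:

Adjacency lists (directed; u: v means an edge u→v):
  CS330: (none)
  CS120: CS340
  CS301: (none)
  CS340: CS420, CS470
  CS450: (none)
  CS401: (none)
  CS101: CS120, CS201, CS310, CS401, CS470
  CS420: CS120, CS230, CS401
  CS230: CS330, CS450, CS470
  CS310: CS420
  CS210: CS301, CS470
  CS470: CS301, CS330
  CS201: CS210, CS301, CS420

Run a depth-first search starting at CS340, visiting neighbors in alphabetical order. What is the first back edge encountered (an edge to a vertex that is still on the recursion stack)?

CS120->CS340

DFS from CS340 (visiting neighbors in alphabetical order); mark gray on enter, black on exit:
CS340 gray
  CS420 gray
    CS120 gray
      CS120→CS340: CS340 is gray → back edge
First back edge: CS120 → CS340.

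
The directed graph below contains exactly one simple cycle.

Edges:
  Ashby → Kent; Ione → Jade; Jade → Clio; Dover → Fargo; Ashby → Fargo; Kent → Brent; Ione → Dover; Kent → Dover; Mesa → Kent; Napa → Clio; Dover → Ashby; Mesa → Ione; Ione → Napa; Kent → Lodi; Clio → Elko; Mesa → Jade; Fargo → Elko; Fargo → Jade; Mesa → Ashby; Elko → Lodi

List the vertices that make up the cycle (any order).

Kent, Ashby, Dover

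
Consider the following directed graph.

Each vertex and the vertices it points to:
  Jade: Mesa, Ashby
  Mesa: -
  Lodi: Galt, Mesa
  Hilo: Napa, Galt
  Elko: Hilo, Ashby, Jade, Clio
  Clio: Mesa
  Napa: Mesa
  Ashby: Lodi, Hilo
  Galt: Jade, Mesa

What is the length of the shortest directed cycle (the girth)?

4

For each vertex v, BFS finds the shortest path from v back to v.
The shortest such closed walk is Hilo → Galt → Jade → Ashby → Hilo, length 4.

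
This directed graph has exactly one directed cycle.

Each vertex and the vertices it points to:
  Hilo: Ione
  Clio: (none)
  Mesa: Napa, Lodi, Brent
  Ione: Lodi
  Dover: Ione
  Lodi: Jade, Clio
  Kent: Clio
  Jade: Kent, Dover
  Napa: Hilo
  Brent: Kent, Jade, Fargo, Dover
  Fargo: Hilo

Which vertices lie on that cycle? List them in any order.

Ione, Jade, Lodi, Dover

DFS with gray/black marking from Lodi:
Lodi gray
  Jade gray
    Kent gray
      Clio gray
      Clio black
    Kent black
    Dover gray
      Ione gray
        Ione→Lodi: Lodi is gray → back edge
Back edge closes the cycle Lodi → Jade → Dover → Ione → Lodi; its vertices are {Ione, Jade, Lodi, Dover}.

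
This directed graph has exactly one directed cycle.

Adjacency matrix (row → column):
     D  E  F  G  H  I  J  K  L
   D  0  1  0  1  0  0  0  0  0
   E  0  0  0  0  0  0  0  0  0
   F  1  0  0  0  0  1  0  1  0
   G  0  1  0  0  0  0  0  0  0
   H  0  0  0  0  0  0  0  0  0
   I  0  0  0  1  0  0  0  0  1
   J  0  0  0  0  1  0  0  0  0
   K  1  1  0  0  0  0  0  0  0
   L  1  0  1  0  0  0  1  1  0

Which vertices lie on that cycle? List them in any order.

DFS with gray/black marking from L:
L gray
  F gray
    I gray
      G gray
        E gray
        E black
      G black
      I→L: L is gray → back edge
Back edge closes the cycle L → F → I → L; its vertices are {F, I, L}.

F, I, L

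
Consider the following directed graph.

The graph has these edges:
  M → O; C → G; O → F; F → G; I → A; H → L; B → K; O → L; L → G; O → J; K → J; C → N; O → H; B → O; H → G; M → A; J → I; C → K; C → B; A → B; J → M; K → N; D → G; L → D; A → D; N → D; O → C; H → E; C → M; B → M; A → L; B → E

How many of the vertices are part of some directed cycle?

8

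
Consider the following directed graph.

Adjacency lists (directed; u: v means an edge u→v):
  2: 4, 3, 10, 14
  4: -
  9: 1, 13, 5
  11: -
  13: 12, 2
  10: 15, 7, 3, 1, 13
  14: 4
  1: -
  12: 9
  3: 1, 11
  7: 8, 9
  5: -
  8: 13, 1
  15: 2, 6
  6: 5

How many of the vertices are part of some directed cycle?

8

A vertex is on a directed cycle iff it belongs to a strongly connected component of size ≥ 2 (or has a self-loop).
The vertices on cycles are {2, 7, 8, 9, 10, 12, 13, 15} — 8 in total.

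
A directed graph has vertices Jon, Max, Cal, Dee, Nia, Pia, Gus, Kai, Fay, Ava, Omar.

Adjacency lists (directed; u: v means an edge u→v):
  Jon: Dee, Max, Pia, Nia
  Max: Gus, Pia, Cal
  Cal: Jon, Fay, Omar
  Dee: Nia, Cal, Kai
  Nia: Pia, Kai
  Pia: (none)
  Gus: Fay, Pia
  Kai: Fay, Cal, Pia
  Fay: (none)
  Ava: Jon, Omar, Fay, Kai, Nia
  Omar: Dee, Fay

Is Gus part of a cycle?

No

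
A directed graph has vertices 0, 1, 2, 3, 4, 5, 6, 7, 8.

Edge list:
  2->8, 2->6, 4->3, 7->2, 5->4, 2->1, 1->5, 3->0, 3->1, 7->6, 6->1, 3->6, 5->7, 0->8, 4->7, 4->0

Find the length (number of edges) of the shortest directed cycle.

4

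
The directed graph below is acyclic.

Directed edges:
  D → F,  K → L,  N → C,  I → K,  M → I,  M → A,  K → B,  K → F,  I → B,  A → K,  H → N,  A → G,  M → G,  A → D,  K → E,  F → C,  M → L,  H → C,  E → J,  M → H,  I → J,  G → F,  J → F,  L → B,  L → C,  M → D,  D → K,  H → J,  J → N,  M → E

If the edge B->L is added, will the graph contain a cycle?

Yes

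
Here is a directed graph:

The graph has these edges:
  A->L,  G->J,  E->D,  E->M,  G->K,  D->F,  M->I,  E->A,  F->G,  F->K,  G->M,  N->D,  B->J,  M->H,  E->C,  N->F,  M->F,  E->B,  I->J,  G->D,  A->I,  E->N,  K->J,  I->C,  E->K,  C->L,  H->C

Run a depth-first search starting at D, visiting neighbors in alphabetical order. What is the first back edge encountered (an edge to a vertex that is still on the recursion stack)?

G->D

DFS from D (visiting neighbors in alphabetical order); mark gray on enter, black on exit:
D gray
  F gray
    G gray
      G→D: D is gray → back edge
First back edge: G → D.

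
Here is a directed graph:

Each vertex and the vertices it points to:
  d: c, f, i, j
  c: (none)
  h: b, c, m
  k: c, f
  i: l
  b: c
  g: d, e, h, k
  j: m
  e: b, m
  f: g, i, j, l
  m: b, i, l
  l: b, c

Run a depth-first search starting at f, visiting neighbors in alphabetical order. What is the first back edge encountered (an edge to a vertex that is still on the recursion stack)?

d->f

DFS from f (visiting neighbors in alphabetical order); mark gray on enter, black on exit:
f gray
  g gray
    d gray
      c gray
      c black
      d→f: f is gray → back edge
First back edge: d → f.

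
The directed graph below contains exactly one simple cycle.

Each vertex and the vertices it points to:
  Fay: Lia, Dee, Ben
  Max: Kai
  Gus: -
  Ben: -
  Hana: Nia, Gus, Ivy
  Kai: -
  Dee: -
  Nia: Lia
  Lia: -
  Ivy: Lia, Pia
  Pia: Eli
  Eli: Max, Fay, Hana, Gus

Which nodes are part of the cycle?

Eli, Ivy, Pia, Hana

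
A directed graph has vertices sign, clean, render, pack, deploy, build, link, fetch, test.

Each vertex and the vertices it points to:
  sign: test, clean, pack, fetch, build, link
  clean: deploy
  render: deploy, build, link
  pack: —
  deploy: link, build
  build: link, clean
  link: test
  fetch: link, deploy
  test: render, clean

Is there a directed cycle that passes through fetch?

No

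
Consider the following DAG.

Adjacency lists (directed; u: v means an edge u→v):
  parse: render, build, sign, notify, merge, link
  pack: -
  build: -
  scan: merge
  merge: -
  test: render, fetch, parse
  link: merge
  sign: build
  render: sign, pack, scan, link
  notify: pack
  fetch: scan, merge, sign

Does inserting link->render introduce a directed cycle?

Yes

Adding link→render creates a cycle iff render can already reach link.
Path from render: render → link.
So render → … → link → render is a cycle.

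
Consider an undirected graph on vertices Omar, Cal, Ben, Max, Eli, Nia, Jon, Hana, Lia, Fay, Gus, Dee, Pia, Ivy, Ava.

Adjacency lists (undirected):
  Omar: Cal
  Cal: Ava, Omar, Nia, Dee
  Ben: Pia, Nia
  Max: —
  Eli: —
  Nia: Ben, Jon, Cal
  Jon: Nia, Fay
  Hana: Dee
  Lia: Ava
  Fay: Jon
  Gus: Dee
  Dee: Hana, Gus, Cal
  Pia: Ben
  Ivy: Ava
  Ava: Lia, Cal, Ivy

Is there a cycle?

No

DFS, tracking each vertex's parent; an edge to a visited non-parent vertex closes a cycle.
Start from Nia:
visit Nia (parent –)
  visit Ben (parent Nia)
    visit Pia (parent Ben)
      Pia–Ben: parent, skip
    Ben–Nia: parent, skip
  visit Jon (parent Nia)
    Jon–Nia: parent, skip
    visit Fay (parent Jon)
      Fay–Jon: parent, skip
  visit Cal (parent Nia)
    visit Ava (parent Cal)
      visit Lia (parent Ava)
        Lia–Ava: parent, skip
      Ava–Cal: parent, skip
      visit Ivy (parent Ava)
        Ivy–Ava: parent, skip
    visit Omar (parent Cal)
      Omar–Cal: parent, skip
    Cal–Nia: parent, skip
    visit Dee (parent Cal)
      visit Hana (parent Dee)
        Hana–Dee: parent, skip
      visit Gus (parent Dee)
        Gus–Dee: parent, skip
      Dee–Cal: parent, skip
visit Max (parent –)
visit Eli (parent –)
No non-parent visited neighbor found — the graph is a forest.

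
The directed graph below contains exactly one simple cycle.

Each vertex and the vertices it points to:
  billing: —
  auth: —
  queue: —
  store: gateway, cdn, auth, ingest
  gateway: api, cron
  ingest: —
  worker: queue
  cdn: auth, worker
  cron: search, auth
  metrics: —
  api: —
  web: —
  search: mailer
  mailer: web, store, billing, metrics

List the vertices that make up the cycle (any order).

DFS with gray/black marking from mailer:
mailer gray
  web gray
  web black
  store gray
    gateway gray
      api gray
      api black
      cron gray
        search gray
          search→mailer: mailer is gray → back edge
Back edge closes the cycle mailer → store → gateway → cron → search → mailer; its vertices are {cron, store, mailer, search, gateway}.

cron, store, mailer, search, gateway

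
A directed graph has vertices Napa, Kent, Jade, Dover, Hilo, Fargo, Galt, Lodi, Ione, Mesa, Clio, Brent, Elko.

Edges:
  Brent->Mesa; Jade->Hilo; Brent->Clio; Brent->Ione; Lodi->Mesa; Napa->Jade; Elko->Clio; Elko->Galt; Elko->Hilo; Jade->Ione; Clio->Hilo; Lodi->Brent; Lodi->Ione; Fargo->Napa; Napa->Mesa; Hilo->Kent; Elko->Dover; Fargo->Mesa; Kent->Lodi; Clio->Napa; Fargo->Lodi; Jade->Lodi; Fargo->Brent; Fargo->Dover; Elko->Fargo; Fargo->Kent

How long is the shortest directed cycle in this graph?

For each vertex v, BFS finds the shortest path from v back to v.
The shortest such closed walk is Clio → Hilo → Kent → Lodi → Brent → Clio, length 5.

5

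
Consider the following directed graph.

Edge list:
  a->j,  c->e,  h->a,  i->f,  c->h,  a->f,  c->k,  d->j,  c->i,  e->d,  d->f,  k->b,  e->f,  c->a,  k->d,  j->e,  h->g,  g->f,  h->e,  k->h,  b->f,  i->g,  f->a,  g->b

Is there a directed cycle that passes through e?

Yes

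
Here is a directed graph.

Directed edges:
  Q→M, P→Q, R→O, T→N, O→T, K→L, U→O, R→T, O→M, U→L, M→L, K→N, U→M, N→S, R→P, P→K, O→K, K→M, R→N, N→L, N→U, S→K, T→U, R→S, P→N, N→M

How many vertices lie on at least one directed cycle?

A vertex is on a directed cycle iff it belongs to a strongly connected component of size ≥ 2 (or has a self-loop).
The vertices on cycles are {K, N, O, S, T, U} — 6 in total.

6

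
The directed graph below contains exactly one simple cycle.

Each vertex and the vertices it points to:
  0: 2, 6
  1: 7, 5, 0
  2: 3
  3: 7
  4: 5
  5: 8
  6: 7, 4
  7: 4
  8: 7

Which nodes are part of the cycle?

DFS with gray/black marking from 5:
5 gray
  8 gray
    7 gray
      4 gray
        4→5: 5 is gray → back edge
Back edge closes the cycle 5 → 8 → 7 → 4 → 5; its vertices are {4, 5, 7, 8}.

4, 5, 7, 8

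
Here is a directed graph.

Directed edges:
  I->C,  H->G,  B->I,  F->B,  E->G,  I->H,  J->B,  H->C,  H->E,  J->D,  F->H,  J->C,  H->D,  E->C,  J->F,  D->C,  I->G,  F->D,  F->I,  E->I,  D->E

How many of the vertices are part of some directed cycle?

A vertex is on a directed cycle iff it belongs to a strongly connected component of size ≥ 2 (or has a self-loop).
The vertices on cycles are {D, E, H, I} — 4 in total.

4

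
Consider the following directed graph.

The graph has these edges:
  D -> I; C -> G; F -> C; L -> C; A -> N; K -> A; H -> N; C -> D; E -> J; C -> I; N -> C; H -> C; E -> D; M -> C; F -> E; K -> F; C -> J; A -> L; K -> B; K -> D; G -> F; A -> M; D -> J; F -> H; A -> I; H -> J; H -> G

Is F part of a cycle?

Yes

F is on a cycle iff F can reach itself via ≥1 edge.
F → H → G → F — yes.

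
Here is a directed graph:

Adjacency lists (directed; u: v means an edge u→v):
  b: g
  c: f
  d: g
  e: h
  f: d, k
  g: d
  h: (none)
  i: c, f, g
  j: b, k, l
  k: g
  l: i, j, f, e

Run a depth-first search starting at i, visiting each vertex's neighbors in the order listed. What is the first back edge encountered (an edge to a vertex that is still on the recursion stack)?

DFS from i (visiting each vertex's neighbors in the order listed); mark gray on enter, black on exit:
i gray
  c gray
    f gray
      d gray
        g gray
          g→d: d is gray → back edge
First back edge: g → d.

g->d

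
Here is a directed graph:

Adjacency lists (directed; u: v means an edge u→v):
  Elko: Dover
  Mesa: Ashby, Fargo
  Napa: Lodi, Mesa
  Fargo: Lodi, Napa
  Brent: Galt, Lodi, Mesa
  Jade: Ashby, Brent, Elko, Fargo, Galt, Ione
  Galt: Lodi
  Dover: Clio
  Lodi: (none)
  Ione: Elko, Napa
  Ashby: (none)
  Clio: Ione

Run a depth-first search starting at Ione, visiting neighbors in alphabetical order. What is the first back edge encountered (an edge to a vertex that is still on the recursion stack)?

DFS from Ione (visiting neighbors in alphabetical order); mark gray on enter, black on exit:
Ione gray
  Elko gray
    Dover gray
      Clio gray
        Clio→Ione: Ione is gray → back edge
First back edge: Clio → Ione.

Clio→Ione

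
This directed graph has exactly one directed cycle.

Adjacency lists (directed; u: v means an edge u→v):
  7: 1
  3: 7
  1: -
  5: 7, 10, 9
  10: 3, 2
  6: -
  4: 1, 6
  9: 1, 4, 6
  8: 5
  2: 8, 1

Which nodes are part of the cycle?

DFS with gray/black marking from 10:
10 gray
  3 gray
    7 gray
      1 gray
      1 black
    7 black
  3 black
  2 gray
    8 gray
      5 gray
        5→7: 7 black — skip
        5→10: 10 is gray → back edge
Back edge closes the cycle 10 → 2 → 8 → 5 → 10; its vertices are {2, 5, 8, 10}.

2, 5, 8, 10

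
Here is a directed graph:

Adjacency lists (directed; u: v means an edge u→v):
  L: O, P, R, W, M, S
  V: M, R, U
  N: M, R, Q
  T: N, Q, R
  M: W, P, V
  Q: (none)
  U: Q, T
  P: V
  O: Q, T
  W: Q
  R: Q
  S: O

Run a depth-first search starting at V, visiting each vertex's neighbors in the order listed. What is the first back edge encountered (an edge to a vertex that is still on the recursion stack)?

DFS from V (visiting each vertex's neighbors in the order listed); mark gray on enter, black on exit:
V gray
  M gray
    W gray
      Q gray
      Q black
    W black
    P gray
      P→V: V is gray → back edge
First back edge: P → V.

P→V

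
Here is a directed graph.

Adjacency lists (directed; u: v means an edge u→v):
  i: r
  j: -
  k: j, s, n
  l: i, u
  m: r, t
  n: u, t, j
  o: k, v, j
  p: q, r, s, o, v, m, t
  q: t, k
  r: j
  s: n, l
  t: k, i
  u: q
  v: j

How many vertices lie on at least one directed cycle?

7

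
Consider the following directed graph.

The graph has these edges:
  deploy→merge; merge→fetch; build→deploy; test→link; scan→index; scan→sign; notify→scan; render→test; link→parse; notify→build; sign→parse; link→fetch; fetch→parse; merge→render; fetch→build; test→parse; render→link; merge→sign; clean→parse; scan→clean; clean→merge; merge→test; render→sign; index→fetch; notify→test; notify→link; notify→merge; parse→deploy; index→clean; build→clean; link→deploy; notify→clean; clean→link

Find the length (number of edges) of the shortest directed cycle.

4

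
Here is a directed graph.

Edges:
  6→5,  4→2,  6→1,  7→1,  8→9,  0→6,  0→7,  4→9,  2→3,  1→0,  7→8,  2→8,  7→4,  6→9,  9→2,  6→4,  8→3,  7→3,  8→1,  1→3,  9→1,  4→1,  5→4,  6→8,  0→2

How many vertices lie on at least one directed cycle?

A vertex is on a directed cycle iff it belongs to a strongly connected component of size ≥ 2 (or has a self-loop).
The vertices on cycles are {0, 1, 2, 4, 5, 6, 7, 8, 9} — 9 in total.

9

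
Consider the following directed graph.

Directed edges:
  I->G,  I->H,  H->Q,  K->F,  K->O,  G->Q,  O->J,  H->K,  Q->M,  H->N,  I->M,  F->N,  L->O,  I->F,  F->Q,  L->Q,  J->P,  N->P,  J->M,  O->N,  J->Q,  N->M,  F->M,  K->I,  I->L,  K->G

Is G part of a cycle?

No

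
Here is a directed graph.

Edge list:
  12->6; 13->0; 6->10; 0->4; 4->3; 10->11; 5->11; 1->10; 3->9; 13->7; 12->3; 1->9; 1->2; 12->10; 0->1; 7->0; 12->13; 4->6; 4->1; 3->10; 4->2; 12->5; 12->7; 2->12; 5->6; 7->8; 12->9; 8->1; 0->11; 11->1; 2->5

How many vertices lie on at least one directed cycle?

13

A vertex is on a directed cycle iff it belongs to a strongly connected component of size ≥ 2 (or has a self-loop).
The vertices on cycles are {0, 1, 2, 3, 4, 5, 6, 7, 8, 10, 11, 12, 13} — 13 in total.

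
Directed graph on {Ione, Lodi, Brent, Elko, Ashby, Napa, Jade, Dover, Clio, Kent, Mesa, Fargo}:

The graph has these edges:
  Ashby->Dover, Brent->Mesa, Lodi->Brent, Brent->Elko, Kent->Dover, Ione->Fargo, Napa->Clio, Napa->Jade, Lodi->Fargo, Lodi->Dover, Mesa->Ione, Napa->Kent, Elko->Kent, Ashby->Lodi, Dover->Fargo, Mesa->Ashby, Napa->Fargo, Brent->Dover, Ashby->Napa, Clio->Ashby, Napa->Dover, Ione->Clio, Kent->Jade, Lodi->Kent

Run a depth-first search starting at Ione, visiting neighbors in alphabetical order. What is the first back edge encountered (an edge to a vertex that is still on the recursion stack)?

DFS from Ione (visiting neighbors in alphabetical order); mark gray on enter, black on exit:
Ione gray
  Clio gray
    Ashby gray
      Dover gray
        Fargo gray
        Fargo black
      Dover black
      Lodi gray
        Brent gray
          Brent→Dover: Dover black — skip
          Elko gray
            Kent gray
              Kent→Dover: Dover black — skip
              Jade gray
              Jade black
            Kent black
          Elko black
          Mesa gray
            Mesa→Ashby: Ashby is gray → back edge
First back edge: Mesa → Ashby.

Mesa→Ashby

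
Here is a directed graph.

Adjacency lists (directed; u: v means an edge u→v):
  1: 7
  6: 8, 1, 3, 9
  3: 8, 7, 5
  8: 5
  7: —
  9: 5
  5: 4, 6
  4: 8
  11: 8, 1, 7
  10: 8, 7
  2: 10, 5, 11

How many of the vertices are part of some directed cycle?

A vertex is on a directed cycle iff it belongs to a strongly connected component of size ≥ 2 (or has a self-loop).
The vertices on cycles are {3, 4, 5, 6, 8, 9} — 6 in total.

6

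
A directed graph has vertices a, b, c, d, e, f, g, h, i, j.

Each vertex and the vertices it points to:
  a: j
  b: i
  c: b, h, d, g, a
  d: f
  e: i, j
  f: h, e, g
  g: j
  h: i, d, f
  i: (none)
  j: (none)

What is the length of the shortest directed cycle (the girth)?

2

For each vertex v, BFS finds the shortest path from v back to v.
The shortest such closed walk is h → f → h, length 2.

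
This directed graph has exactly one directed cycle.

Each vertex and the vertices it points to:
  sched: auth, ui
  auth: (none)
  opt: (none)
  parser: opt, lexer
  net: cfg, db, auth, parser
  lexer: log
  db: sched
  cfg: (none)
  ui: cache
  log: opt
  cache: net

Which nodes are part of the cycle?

DFS with gray/black marking from net:
net gray
  cfg gray
  cfg black
  db gray
    sched gray
      auth gray
      auth black
      ui gray
        cache gray
          cache→net: net is gray → back edge
Back edge closes the cycle net → db → sched → ui → cache → net; its vertices are {db, ui, net, cache, sched}.

db, ui, net, cache, sched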